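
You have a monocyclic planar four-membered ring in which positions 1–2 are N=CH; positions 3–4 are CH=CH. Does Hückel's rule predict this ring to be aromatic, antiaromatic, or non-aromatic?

Every ring atom contributes a p orbital perpendicular to the ring (each doubly-bonded ring atom is sp² with one p-orbital electron; each sp² =N– keeps its lone pair in-plane and puts one electron into the π system), so the π system is cyclic and fully conjugated.
Adding the contributions, 2 × 2 = 4 from the 2 double-bond units.
4 is a 4n count (n = 1), so the planar conjugated ring is antiaromatic.

Antiaromatic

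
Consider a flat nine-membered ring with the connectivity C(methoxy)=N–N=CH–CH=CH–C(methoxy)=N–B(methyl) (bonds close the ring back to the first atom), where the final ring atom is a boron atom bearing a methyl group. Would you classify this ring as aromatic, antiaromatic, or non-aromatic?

Antiaromatic

The p orbitals form a continuous loop: each doubly-bonded ring atom is sp² with one p-orbital electron; each sp² =N– keeps its lone pair in-plane and puts one electron into the π system; the boron has an empty p orbital. The ring is fully conjugated.
π-electron count: 4 × 2 = 8 from the double-bond units + 0 from the B(methyl) atom = 8.
A 4n π count (8, n = 2) in a planar conjugated ring means antiaromatic.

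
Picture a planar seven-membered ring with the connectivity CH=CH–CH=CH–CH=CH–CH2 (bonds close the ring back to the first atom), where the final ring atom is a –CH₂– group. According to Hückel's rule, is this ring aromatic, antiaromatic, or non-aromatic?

At the CH2 position, the tetrahedral CH₂ carbon is sp³ and has no p orbital in the ring π system; the ring's p-orbital overlap is broken there.
A ring that is not fully conjugated cannot be aromatic or antiaromatic regardless of its π-electron count.

Non-aromatic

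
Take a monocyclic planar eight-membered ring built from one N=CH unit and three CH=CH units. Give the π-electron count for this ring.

All ring atoms are sp² and supply a p orbital to the ring (every atom in a ring double bond is sp² and brings one electron to the p orbital; the doubly-bonded nitrogens are pyridine-type — their lone pairs lie in the ring plane, leaving one electron in the p orbital); the conjugation is uninterrupted.
π-electron count: 4 × 2 = 8 from the 4 double-bond units.

8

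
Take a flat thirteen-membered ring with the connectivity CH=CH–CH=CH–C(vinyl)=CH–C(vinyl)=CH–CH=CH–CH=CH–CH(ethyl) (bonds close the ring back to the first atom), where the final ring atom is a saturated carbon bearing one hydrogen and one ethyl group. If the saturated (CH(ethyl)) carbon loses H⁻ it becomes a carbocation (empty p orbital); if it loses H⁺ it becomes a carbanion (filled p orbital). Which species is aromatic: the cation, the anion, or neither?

In both ions every ring atom is sp² and contributes a p orbital, so both rings are fully conjugated.
Cation: 6 × 2 + 0 = 12 π electrons → 4(3), antiaromatic.
Anion: 6 × 2 + 2 = 14 π electrons → 4(3)+2, aromatic.

The anion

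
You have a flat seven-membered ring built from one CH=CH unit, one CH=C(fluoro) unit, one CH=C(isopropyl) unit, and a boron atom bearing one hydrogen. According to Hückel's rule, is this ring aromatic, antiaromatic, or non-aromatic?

The p orbitals form a continuous loop: the double-bond atoms are sp², each contributing one p electron; the boron has an empty p orbital. The ring is fully conjugated.
π-electron count: 3 × 2 = 6 from the double-bond units + 0 from the BH atom = 6.
Since 6 = 4·1 + 2, the ring meets the 4n+2 criterion.

Aromatic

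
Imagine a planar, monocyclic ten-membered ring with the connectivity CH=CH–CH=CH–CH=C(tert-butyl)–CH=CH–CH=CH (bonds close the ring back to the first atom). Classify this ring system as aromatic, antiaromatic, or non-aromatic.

All ring atoms are sp² and supply a p orbital to the ring (the double-bond atoms are sp², each contributing one p electron); the conjugation is uninterrupted.
π-electron count: 5 × 2 = 10 from the 5 double-bond units.
Since 10 = 4·2 + 2, the ring meets the 4n+2 criterion.

Aromatic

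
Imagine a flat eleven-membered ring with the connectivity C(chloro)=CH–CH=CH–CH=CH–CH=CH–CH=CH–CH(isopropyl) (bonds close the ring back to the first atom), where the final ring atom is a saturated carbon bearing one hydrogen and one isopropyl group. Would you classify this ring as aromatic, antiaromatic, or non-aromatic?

Non-aromatic

The CH(isopropyl) position has four σ bonds — that saturated carbon is sp³ and has no p orbital in the ring π system — so the cyclic conjugation is interrupted.
Without a continuous loop of overlapping p orbitals the Hückel electron count never comes into play.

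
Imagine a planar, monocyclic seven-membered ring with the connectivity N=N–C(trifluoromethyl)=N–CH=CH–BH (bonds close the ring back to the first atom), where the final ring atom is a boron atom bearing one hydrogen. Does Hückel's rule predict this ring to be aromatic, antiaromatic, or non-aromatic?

Aromatic

Check conjugation: each doubly-bonded ring atom is sp² with one p-orbital electron; the doubly-bonded nitrogens are pyridine-type — their lone pairs lie in the ring plane, leaving one electron in the p orbital; the boron has an empty p orbital — every position has a p orbital, so the cyclic π system is continuous.
π-electron count: 3 × 2 = 6 from the double-bond units + 0 from the BH atom = 6.
That gives a 4n+2 count (6, n = 1).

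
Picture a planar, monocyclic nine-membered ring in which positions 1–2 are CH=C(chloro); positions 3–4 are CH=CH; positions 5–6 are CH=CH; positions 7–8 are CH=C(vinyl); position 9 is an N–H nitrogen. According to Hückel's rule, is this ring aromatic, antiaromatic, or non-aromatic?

Aromatic

The p orbitals form a continuous loop: the double-bond atoms are sp², each contributing one p electron; the pyrrole-type nitrogen donates its lone pair from the p orbital. The ring is fully conjugated.
Tallying contributions gives 4 × 2 = 8 from the double-bond units + 2 from the NH atom = 10.
That gives a 4n+2 count (10, n = 2).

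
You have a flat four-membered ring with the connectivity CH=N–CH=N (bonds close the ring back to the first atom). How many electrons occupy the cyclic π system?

4

The p orbitals form a continuous loop: the double-bond atoms are sp², each contributing one p electron; each =N– nitrogen is pyridine-type (lone pair in the sp² plane, one electron in the p orbital). The ring is fully conjugated.
Counting π electrons: 2 × 2 = 4 from the 2 double-bond units.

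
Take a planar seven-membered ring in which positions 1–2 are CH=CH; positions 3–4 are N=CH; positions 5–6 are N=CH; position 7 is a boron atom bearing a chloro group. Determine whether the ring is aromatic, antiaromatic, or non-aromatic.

Aromatic

The p orbitals form a continuous loop: each doubly-bonded ring atom is sp² with one p-orbital electron; each sp² =N– keeps its lone pair in-plane and puts one electron into the π system; the boron has an empty p orbital. The ring is fully conjugated.
Adding the contributions, 3 × 2 = 6 from the double-bond units + 0 from the B(chloro) atom = 6.
Since 6 = 4·1 + 2, the ring meets the 4n+2 criterion.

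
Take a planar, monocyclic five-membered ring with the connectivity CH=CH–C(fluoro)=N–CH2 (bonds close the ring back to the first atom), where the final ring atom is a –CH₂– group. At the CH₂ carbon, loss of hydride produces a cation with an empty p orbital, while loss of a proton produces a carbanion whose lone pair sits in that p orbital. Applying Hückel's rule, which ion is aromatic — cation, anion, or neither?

The anion

Once that carbon is sp², every ring atom has a p orbital and both ions are fully conjugated.
Cation: 2 × 2 + 0 = 4 π electrons → 4(1), antiaromatic.
Anion: 2 × 2 + 2 = 6 π electrons → 4(1)+2, aromatic.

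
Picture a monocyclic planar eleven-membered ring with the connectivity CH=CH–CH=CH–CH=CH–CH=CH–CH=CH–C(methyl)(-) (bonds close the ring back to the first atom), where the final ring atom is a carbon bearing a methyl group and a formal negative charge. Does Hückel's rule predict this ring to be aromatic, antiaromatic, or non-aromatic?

Antiaromatic

All ring atoms are sp² and supply a p orbital to the ring (every atom in a ring double bond is sp² and brings one electron to the p orbital; the carbanion's lone pair occupies the p orbital); the conjugation is uninterrupted.
Adding the contributions, 5 × 2 = 10 from the double-bond units + 2 from the C(methyl)(-) atom = 12.
12 = 4(3); a planar, fully conjugated 4n system is antiaromatic.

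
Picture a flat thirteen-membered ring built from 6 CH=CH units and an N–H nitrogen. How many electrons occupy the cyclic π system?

All ring atoms are sp² and supply a p orbital to the ring (every atom in a ring double bond is sp² and brings one electron to the p orbital; the pyrrole-type nitrogen donates its lone pair from the p orbital); the conjugation is uninterrupted.
Adding the contributions, 6 × 2 = 12 from the double-bond units + 2 from the NH atom = 14.

14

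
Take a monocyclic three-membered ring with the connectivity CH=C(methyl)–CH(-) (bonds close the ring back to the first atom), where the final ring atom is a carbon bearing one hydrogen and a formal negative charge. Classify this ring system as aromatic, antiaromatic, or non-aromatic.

All ring atoms are sp² and supply a p orbital to the ring (the double-bond atoms are sp², each contributing one p electron; the carbanion's lone pair occupies the p orbital); the conjugation is uninterrupted.
Counting π electrons: 1 × 2 = 2 from the double-bond unit + 2 from the CH(-) atom = 4.
4 = 4(1); a planar, fully conjugated 4n system is antiaromatic.

Antiaromatic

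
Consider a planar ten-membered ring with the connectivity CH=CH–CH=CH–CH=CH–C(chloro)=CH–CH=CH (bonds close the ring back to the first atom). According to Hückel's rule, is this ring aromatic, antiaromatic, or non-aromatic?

Every ring atom contributes a p orbital perpendicular to the ring (each doubly-bonded ring atom is sp² with one p-orbital electron), so the π system is cyclic and fully conjugated.
π-electron count: 5 × 2 = 10 from the 5 double-bond units.
10 = 4(2) + 2, which satisfies Hückel's 4n+2 rule.

Aromatic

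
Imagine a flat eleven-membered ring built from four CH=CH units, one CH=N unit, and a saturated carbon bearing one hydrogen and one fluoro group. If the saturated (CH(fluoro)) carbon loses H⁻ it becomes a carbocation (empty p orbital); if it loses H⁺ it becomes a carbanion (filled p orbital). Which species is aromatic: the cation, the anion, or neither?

The cation

In both ions every ring atom is sp² and contributes a p orbital, so both rings are fully conjugated.
Cation: 5 × 2 + 0 = 10 π electrons → 4(2)+2, aromatic.
Anion: 5 × 2 + 2 = 12 π electrons → 4(3), antiaromatic.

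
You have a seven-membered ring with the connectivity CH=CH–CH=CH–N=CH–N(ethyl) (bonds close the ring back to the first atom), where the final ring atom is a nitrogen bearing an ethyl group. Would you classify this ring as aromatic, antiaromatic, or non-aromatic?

Antiaromatic

All ring atoms are sp² and supply a p orbital to the ring (the double-bond atoms are sp², each contributing one p electron; each sp² =N– keeps its lone pair in-plane and puts one electron into the π system; the pyrrole-type nitrogen donates its lone pair from the p orbital); the conjugation is uninterrupted.
π-electron count: 3 × 2 = 6 from the double-bond units + 2 from the N(ethyl) atom = 8.
A 4n π count (8, n = 2) in a planar conjugated ring means antiaromatic.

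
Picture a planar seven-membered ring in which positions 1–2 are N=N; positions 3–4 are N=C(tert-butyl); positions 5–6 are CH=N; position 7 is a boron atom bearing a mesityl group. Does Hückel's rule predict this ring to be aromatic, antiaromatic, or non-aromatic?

Aromatic

Every ring atom contributes a p orbital perpendicular to the ring (each doubly-bonded ring atom is sp² with one p-orbital electron; each =N– nitrogen is pyridine-type (lone pair in the sp² plane, one electron in the p orbital); the boron has an empty p orbital), so the π system is cyclic and fully conjugated.
Adding the contributions, 3 × 2 = 6 from the double-bond units + 0 from the B(mesityl) atom = 6.
Since 6 = 4·1 + 2, the ring meets the 4n+2 criterion.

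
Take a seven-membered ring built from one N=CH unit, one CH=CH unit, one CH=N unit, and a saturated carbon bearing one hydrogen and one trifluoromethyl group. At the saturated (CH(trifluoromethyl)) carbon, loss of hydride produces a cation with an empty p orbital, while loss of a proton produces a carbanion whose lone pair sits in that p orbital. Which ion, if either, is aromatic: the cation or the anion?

Both ions have a continuous loop of p orbitals — each ring atom is sp².
Cation: 3 × 2 + 0 = 6 π electrons → 4(1)+2, aromatic.
Anion: 3 × 2 + 2 = 8 π electrons → 4(2), antiaromatic.

The cation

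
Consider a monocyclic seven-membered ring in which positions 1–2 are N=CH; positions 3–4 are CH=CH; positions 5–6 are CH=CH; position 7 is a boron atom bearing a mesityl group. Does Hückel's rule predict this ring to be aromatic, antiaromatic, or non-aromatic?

Aromatic

Every ring atom contributes a p orbital perpendicular to the ring (every atom in a ring double bond is sp² and brings one electron to the p orbital; the doubly-bonded nitrogens are pyridine-type — their lone pairs lie in the ring plane, leaving one electron in the p orbital; the boron has an empty p orbital), so the π system is cyclic and fully conjugated.
Tallying contributions gives 3 × 2 = 6 from the double-bond units + 0 from the B(mesityl) atom = 6.
Since 6 = 4·1 + 2, the ring meets the 4n+2 criterion.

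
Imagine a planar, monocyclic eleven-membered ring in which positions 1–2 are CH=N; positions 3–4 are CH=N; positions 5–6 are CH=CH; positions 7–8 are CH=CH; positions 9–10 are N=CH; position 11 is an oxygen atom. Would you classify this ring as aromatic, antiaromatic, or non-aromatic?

Antiaromatic

Every ring atom contributes a p orbital perpendicular to the ring (every atom in a ring double bond is sp² and brings one electron to the p orbital; each =N– nitrogen is pyridine-type (lone pair in the sp² plane, one electron in the p orbital); the oxygen donates one lone pair from its p orbital), so the π system is cyclic and fully conjugated.
π-electron count: 5 × 2 = 10 from the double-bond units + 2 from the O atom = 12.
12 is a 4n count (n = 3), so the planar conjugated ring is antiaromatic.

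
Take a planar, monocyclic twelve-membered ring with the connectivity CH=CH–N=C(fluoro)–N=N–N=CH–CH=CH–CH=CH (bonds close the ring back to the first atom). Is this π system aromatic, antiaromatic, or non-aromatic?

Antiaromatic

All ring atoms are sp² and supply a p orbital to the ring (the double-bond atoms are sp², each contributing one p electron; the doubly-bonded nitrogens are pyridine-type — their lone pairs lie in the ring plane, leaving one electron in the p orbital); the conjugation is uninterrupted.
Tallying contributions gives 6 × 2 = 12 from the 6 double-bond units.
With 12 = 4·3 π electrons, Hückel's rule classifies the planar ring as antiaromatic.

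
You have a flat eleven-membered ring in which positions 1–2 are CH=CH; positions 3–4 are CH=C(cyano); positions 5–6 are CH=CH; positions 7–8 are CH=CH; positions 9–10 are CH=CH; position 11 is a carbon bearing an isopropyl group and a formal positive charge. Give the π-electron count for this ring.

The p orbitals form a continuous loop: the double-bond atoms are sp², each contributing one p electron; the carbocation has an empty p orbital. The ring is fully conjugated.
π-electron count: 5 × 2 = 10 from the double-bond units + 0 from the C(isopropyl)(+) atom = 10.

10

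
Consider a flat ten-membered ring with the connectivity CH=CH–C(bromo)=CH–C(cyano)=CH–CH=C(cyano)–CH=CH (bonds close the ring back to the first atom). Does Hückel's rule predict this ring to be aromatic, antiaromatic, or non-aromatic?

Aromatic

Every ring atom contributes a p orbital perpendicular to the ring (each doubly-bonded ring atom is sp² with one p-orbital electron), so the π system is cyclic and fully conjugated.
Adding the contributions, 5 × 2 = 10 from the 5 double-bond units.
That gives a 4n+2 count (10, n = 2).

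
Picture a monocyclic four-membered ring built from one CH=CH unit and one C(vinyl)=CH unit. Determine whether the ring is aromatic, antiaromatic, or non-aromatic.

The p orbitals form a continuous loop: every atom in a ring double bond is sp² and brings one electron to the p orbital. The ring is fully conjugated.
Tallying contributions gives 2 × 2 = 4 from the 2 double-bond units.
4 = 4(1); a planar, fully conjugated 4n system is antiaromatic.

Antiaromatic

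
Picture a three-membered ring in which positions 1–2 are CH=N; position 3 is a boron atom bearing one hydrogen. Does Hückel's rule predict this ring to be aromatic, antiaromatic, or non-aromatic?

Aromatic

The p orbitals form a continuous loop: every atom in a ring double bond is sp² and brings one electron to the p orbital; the doubly-bonded nitrogens are pyridine-type — their lone pairs lie in the ring plane, leaving one electron in the p orbital; the boron has an empty p orbital. The ring is fully conjugated.
Tallying contributions gives 1 × 2 = 2 from the double-bond unit + 0 from the BH atom = 2.
With 2 π electrons (n = 0), the Hückel 4n+2 condition holds.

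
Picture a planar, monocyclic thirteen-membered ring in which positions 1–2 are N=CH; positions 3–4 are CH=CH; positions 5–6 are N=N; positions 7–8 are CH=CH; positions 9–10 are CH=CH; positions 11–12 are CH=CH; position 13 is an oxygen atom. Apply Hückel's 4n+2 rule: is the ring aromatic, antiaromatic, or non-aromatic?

Aromatic

Check conjugation: every atom in a ring double bond is sp² and brings one electron to the p orbital; the doubly-bonded nitrogens are pyridine-type — their lone pairs lie in the ring plane, leaving one electron in the p orbital; the oxygen donates one lone pair from its p orbital — every position has a p orbital, so the cyclic π system is continuous.
π-electron count: 6 × 2 = 12 from the double-bond units + 2 from the O atom = 14.
14 = 4(3) + 2, which satisfies Hückel's 4n+2 rule.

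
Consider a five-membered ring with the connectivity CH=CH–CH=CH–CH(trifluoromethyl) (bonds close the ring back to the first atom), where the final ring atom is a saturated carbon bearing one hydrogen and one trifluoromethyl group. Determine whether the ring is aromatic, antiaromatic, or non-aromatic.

Non-aromatic

Because that saturated carbon is sp³ and has no p orbital in the ring π system at the CH(trifluoromethyl) position, the π system cannot extend all the way around the ring.
Hückel's rule only applies to fully conjugated rings, so this one is simply non-aromatic.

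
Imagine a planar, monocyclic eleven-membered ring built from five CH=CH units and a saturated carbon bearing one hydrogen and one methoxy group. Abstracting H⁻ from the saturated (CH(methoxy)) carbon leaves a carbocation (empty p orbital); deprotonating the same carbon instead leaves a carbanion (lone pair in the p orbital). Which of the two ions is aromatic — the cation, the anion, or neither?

The cation

In either ion the ring is fully conjugated: every atom, including the new sp² carbon, supplies a p orbital.
Cation: 5 × 2 + 0 = 10 π electrons → 4(2)+2, aromatic.
Anion: 5 × 2 + 2 = 12 π electrons → 4(3), antiaromatic.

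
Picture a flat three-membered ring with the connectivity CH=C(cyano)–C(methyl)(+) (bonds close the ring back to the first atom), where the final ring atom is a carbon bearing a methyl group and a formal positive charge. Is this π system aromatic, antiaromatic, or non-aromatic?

Aromatic

Check conjugation: the double-bond atoms are sp², each contributing one p electron; the carbocation has an empty p orbital — every position has a p orbital, so the cyclic π system is continuous.
Counting π electrons: 1 × 2 = 2 from the double-bond unit + 0 from the C(methyl)(+) atom = 2.
2 = 4(0) + 2, which satisfies Hückel's 4n+2 rule.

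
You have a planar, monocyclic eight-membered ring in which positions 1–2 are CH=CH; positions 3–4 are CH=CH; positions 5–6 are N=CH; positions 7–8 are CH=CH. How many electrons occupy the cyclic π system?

Every ring atom contributes a p orbital perpendicular to the ring (every atom in a ring double bond is sp² and brings one electron to the p orbital; each sp² =N– keeps its lone pair in-plane and puts one electron into the π system), so the π system is cyclic and fully conjugated.
Counting π electrons: 4 × 2 = 8 from the 4 double-bond units.

8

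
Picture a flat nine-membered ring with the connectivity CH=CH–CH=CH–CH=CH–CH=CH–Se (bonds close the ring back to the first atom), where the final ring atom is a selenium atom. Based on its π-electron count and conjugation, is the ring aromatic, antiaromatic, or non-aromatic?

Aromatic

All ring atoms are sp² and supply a p orbital to the ring (every atom in a ring double bond is sp² and brings one electron to the p orbital; the selenium donates one lone pair from its p orbital); the conjugation is uninterrupted.
π-electron count: 4 × 2 = 8 from the double-bond units + 2 from the Se atom = 10.
With 10 π electrons (n = 2), the Hückel 4n+2 condition holds.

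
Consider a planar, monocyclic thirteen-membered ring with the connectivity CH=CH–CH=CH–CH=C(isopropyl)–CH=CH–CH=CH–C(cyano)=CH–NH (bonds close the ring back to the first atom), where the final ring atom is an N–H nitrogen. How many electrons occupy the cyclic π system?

The p orbitals form a continuous loop: the double-bond atoms are sp², each contributing one p electron; the pyrrole-type nitrogen donates its lone pair from the p orbital. The ring is fully conjugated.
π-electron count: 6 × 2 = 12 from the double-bond units + 2 from the NH atom = 14.

14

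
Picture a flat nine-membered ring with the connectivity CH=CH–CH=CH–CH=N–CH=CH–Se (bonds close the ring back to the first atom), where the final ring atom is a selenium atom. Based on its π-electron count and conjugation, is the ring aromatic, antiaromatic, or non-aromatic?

Aromatic

All ring atoms are sp² and supply a p orbital to the ring (the double-bond atoms are sp², each contributing one p electron; each =N– nitrogen is pyridine-type (lone pair in the sp² plane, one electron in the p orbital); the selenium donates one lone pair from its p orbital); the conjugation is uninterrupted.
Counting π electrons: 4 × 2 = 8 from the double-bond units + 2 from the Se atom = 10.
With 10 π electrons (n = 2), the Hückel 4n+2 condition holds.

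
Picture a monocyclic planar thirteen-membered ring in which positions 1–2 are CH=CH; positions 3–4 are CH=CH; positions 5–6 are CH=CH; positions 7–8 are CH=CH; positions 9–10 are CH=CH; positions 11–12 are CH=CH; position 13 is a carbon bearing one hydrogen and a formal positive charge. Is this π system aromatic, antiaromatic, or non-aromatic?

Antiaromatic

The p orbitals form a continuous loop: the double-bond atoms are sp², each contributing one p electron; the carbocation has an empty p orbital. The ring is fully conjugated.
Counting π electrons: 6 × 2 = 12 from the double-bond units + 0 from the CH(+) atom = 12.
12 is a 4n count (n = 3), so the planar conjugated ring is antiaromatic.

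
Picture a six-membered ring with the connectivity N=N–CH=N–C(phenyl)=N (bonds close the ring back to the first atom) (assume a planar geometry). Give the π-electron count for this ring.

6

Check conjugation: the double-bond atoms are sp², each contributing one p electron; each sp² =N– keeps its lone pair in-plane and puts one electron into the π system — every position has a p orbital, so the cyclic π system is continuous.
Adding the contributions, 3 × 2 = 6 from the 3 double-bond units.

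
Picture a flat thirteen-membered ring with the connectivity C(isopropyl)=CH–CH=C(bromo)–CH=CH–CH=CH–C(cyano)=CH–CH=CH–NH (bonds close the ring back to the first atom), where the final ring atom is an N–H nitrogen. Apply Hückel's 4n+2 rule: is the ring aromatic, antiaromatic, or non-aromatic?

Aromatic

The p orbitals form a continuous loop: every atom in a ring double bond is sp² and brings one electron to the p orbital; the pyrrole-type nitrogen donates its lone pair from the p orbital. The ring is fully conjugated.
Counting π electrons: 6 × 2 = 12 from the double-bond units + 2 from the NH atom = 14.
With 14 π electrons (n = 3), the Hückel 4n+2 condition holds.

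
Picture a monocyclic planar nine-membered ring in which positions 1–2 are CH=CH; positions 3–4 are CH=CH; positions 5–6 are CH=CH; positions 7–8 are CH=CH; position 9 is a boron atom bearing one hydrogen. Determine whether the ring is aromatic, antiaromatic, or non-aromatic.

Antiaromatic

Check conjugation: the double-bond atoms are sp², each contributing one p electron; the boron has an empty p orbital — every position has a p orbital, so the cyclic π system is continuous.
Adding the contributions, 4 × 2 = 8 from the double-bond units + 0 from the BH atom = 8.
A 4n π count (8, n = 2) in a planar conjugated ring means antiaromatic.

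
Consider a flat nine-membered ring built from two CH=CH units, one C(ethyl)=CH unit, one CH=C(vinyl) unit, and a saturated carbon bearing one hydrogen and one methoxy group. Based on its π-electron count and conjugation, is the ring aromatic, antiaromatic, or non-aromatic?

The CH(methoxy) carbon is saturated: that saturated carbon is sp³ and has no p orbital in the ring π system. Conjugation is not continuous around the ring.
Hückel's rule only applies to fully conjugated rings, so this one is simply non-aromatic.

Non-aromatic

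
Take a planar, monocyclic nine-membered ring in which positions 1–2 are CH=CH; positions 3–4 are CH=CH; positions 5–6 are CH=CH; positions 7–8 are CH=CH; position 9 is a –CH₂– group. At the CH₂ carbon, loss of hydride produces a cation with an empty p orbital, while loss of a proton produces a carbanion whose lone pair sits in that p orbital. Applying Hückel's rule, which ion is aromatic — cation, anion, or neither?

Once that carbon is sp², every ring atom has a p orbital and both ions are fully conjugated.
Cation: 4 × 2 + 0 = 8 π electrons → 4(2), antiaromatic.
Anion: 4 × 2 + 2 = 10 π electrons → 4(2)+2, aromatic.

The anion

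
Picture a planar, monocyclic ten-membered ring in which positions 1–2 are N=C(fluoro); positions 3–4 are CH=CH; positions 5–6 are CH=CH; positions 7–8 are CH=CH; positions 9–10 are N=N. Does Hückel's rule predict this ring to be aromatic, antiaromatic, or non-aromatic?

Every ring atom contributes a p orbital perpendicular to the ring (each doubly-bonded ring atom is sp² with one p-orbital electron; the doubly-bonded nitrogens are pyridine-type — their lone pairs lie in the ring plane, leaving one electron in the p orbital), so the π system is cyclic and fully conjugated.
Tallying contributions gives 5 × 2 = 10 from the 5 double-bond units.
That gives a 4n+2 count (10, n = 2).

Aromatic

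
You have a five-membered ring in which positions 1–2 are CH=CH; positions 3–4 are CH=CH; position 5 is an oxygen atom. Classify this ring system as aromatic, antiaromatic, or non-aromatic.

Aromatic

All ring atoms are sp² and supply a p orbital to the ring (each doubly-bonded ring atom is sp² with one p-orbital electron; the oxygen donates one lone pair from its p orbital); the conjugation is uninterrupted.
Adding the contributions, 2 × 2 = 4 from the double-bond units + 2 from the O atom = 6.
6 = 4(1) + 2, which satisfies Hückel's 4n+2 rule.
This is furan.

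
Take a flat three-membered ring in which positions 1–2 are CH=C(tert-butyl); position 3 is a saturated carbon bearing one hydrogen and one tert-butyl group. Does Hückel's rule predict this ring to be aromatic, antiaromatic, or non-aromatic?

Because that saturated carbon is sp³ and has no p orbital in the ring π system at the CH(tert-butyl) position, the π system cannot extend all the way around the ring.
Broken conjugation rules out both aromaticity and antiaromaticity.

Non-aromatic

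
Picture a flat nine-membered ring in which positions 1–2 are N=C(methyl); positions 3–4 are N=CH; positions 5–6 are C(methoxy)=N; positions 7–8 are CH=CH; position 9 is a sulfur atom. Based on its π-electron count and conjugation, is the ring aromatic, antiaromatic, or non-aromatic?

All ring atoms are sp² and supply a p orbital to the ring (each doubly-bonded ring atom is sp² with one p-orbital electron; the doubly-bonded nitrogens are pyridine-type — their lone pairs lie in the ring plane, leaving one electron in the p orbital; the sulfur donates one lone pair from its p orbital); the conjugation is uninterrupted.
Tallying contributions gives 4 × 2 = 8 from the double-bond units + 2 from the S atom = 10.
10 = 4(2) + 2, which satisfies Hückel's 4n+2 rule.

Aromatic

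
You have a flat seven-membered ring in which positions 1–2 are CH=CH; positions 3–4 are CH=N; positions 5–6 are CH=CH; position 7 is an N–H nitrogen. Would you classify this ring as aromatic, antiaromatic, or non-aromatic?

Every ring atom contributes a p orbital perpendicular to the ring (each doubly-bonded ring atom is sp² with one p-orbital electron; the doubly-bonded nitrogens are pyridine-type — their lone pairs lie in the ring plane, leaving one electron in the p orbital; the pyrrole-type nitrogen donates its lone pair from the p orbital), so the π system is cyclic and fully conjugated.
Tallying contributions gives 3 × 2 = 6 from the double-bond units + 2 from the NH atom = 8.
8 is a 4n count (n = 2), so the planar conjugated ring is antiaromatic.

Antiaromatic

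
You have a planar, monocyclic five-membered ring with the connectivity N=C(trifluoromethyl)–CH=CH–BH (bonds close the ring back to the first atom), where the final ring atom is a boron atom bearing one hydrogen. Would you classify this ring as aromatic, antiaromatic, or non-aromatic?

All ring atoms are sp² and supply a p orbital to the ring (each doubly-bonded ring atom is sp² with one p-orbital electron; each sp² =N– keeps its lone pair in-plane and puts one electron into the π system; the boron has an empty p orbital); the conjugation is uninterrupted.
Tallying contributions gives 2 × 2 = 4 from the double-bond units + 0 from the BH atom = 4.
4 = 4(1); a planar, fully conjugated 4n system is antiaromatic.

Antiaromatic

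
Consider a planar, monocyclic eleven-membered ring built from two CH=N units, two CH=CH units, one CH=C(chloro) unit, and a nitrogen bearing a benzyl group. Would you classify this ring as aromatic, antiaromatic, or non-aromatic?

The p orbitals form a continuous loop: the double-bond atoms are sp², each contributing one p electron; each sp² =N– keeps its lone pair in-plane and puts one electron into the π system; the pyrrole-type nitrogen donates its lone pair from the p orbital. The ring is fully conjugated.
Counting π electrons: 5 × 2 = 10 from the double-bond units + 2 from the N(benzyl) atom = 12.
A 4n π count (12, n = 3) in a planar conjugated ring means antiaromatic.

Antiaromatic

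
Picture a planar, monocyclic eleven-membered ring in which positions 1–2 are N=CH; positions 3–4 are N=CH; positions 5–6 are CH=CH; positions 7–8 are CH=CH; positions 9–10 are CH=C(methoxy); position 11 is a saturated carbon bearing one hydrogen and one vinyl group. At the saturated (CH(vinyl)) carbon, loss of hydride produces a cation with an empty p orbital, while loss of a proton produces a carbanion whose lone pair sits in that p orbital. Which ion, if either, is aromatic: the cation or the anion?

The cation

Once that carbon is sp², every ring atom has a p orbital and both ions are fully conjugated.
Cation: 5 × 2 + 0 = 10 π electrons → 4(2)+2, aromatic.
Anion: 5 × 2 + 2 = 12 π electrons → 4(3), antiaromatic.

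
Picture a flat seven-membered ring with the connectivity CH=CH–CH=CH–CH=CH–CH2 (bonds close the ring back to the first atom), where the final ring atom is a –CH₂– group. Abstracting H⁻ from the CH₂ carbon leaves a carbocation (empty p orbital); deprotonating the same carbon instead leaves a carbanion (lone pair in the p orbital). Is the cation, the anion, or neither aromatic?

The cation

In both ions every ring atom is sp² and contributes a p orbital, so both rings are fully conjugated.
Cation: 3 × 2 + 0 = 6 π electrons → 4(1)+2, aromatic.
Anion: 3 × 2 + 2 = 8 π electrons → 4(2), antiaromatic.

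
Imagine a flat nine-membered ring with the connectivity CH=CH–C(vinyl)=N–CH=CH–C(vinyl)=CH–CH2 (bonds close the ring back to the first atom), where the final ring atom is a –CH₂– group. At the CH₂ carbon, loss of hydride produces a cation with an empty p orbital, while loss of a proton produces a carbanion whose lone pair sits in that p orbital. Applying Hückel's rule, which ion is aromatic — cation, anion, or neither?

In either ion the ring is fully conjugated: every atom, including the new sp² carbon, supplies a p orbital.
Cation: 4 × 2 + 0 = 8 π electrons → 4(2), antiaromatic.
Anion: 4 × 2 + 2 = 10 π electrons → 4(2)+2, aromatic.

The anion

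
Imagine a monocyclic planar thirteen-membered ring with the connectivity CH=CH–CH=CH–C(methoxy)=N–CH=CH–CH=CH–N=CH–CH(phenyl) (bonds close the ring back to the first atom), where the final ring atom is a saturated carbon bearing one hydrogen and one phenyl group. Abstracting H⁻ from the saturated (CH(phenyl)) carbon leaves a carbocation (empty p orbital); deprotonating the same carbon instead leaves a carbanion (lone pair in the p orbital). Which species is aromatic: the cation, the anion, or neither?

Once that carbon is sp², every ring atom has a p orbital and both ions are fully conjugated.
Cation: 6 × 2 + 0 = 12 π electrons → 4(3), antiaromatic.
Anion: 6 × 2 + 2 = 14 π electrons → 4(3)+2, aromatic.

The anion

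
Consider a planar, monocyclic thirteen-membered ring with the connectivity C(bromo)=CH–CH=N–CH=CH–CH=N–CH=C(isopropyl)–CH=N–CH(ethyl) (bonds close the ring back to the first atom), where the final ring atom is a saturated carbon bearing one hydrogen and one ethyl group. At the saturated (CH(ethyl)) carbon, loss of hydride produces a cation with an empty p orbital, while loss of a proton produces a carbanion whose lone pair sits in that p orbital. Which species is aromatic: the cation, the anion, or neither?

The anion

Both ions have a continuous loop of p orbitals — each ring atom is sp².
Cation: 6 × 2 + 0 = 12 π electrons → 4(3), antiaromatic.
Anion: 6 × 2 + 2 = 14 π electrons → 4(3)+2, aromatic.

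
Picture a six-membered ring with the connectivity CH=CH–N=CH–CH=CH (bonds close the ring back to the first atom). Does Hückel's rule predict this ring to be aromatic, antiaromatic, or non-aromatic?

Aromatic

Every ring atom contributes a p orbital perpendicular to the ring (the double-bond atoms are sp², each contributing one p electron; each sp² =N– keeps its lone pair in-plane and puts one electron into the π system), so the π system is cyclic and fully conjugated.
Counting π electrons: 3 × 2 = 6 from the 3 double-bond units.
That gives a 4n+2 count (6, n = 1).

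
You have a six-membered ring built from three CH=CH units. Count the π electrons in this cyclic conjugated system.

6

All ring atoms are sp² and supply a p orbital to the ring (every atom in a ring double bond is sp² and brings one electron to the p orbital); the conjugation is uninterrupted.
π-electron count: 3 × 2 = 6 from the 3 double-bond units.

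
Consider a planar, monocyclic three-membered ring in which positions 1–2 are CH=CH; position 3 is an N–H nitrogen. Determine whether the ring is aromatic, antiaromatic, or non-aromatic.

Antiaromatic

The p orbitals form a continuous loop: every atom in a ring double bond is sp² and brings one electron to the p orbital; the pyrrole-type nitrogen donates its lone pair from the p orbital. The ring is fully conjugated.
Tallying contributions gives 1 × 2 = 2 from the double-bond unit + 2 from the NH atom = 4.
4 = 4(1); a planar, fully conjugated 4n system is antiaromatic.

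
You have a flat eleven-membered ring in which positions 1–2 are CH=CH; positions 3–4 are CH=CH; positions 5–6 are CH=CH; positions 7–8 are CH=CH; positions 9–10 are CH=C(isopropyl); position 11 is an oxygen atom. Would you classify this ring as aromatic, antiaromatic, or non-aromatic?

The p orbitals form a continuous loop: every atom in a ring double bond is sp² and brings one electron to the p orbital; the oxygen donates one lone pair from its p orbital. The ring is fully conjugated.
Counting π electrons: 5 × 2 = 10 from the double-bond units + 2 from the O atom = 12.
12 is a 4n count (n = 3), so the planar conjugated ring is antiaromatic.

Antiaromatic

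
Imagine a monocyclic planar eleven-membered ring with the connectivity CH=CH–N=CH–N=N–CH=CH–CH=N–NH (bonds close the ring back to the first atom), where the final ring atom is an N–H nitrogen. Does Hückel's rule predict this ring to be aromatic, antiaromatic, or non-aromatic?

Antiaromatic

All ring atoms are sp² and supply a p orbital to the ring (each doubly-bonded ring atom is sp² with one p-orbital electron; each sp² =N– keeps its lone pair in-plane and puts one electron into the π system; the pyrrole-type nitrogen donates its lone pair from the p orbital); the conjugation is uninterrupted.
Tallying contributions gives 5 × 2 = 10 from the double-bond units + 2 from the NH atom = 12.
A 4n π count (12, n = 3) in a planar conjugated ring means antiaromatic.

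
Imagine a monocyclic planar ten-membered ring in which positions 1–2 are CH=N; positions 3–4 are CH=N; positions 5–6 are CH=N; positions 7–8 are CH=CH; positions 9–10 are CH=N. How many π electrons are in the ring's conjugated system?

Every ring atom contributes a p orbital perpendicular to the ring (each doubly-bonded ring atom is sp² with one p-orbital electron; each =N– nitrogen is pyridine-type (lone pair in the sp² plane, one electron in the p orbital)), so the π system is cyclic and fully conjugated.
Adding the contributions, 5 × 2 = 10 from the 5 double-bond units.

10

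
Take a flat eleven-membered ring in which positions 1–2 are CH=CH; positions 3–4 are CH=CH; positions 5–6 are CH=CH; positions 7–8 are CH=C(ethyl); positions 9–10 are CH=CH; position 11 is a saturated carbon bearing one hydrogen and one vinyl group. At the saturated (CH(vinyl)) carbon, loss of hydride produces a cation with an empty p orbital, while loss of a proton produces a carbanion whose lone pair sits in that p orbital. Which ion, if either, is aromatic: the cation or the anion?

In either ion the ring is fully conjugated: every atom, including the new sp² carbon, supplies a p orbital.
Cation: 5 × 2 + 0 = 10 π electrons → 4(2)+2, aromatic.
Anion: 5 × 2 + 2 = 12 π electrons → 4(3), antiaromatic.

The cation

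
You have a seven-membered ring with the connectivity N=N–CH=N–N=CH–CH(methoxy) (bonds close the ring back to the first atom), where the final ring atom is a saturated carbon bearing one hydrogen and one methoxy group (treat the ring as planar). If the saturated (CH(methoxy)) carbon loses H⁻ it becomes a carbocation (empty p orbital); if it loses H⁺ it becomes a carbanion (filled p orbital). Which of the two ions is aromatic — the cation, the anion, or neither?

The cation

Once that carbon is sp², every ring atom has a p orbital and both ions are fully conjugated.
Cation: 3 × 2 + 0 = 6 π electrons → 4(1)+2, aromatic.
Anion: 3 × 2 + 2 = 8 π electrons → 4(2), antiaromatic.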